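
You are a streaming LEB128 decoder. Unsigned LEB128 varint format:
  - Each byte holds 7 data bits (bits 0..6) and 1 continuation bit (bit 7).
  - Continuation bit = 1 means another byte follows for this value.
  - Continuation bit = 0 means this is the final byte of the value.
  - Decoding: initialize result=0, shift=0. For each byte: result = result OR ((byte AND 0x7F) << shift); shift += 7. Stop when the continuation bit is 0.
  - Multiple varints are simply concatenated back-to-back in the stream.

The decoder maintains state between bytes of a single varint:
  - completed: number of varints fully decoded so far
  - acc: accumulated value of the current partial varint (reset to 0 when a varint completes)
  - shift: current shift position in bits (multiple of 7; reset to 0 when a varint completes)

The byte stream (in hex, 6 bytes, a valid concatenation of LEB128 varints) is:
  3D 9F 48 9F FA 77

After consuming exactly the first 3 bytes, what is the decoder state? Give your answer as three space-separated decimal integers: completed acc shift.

Answer: 2 0 0

Derivation:
byte[0]=0x3D cont=0 payload=0x3D: varint #1 complete (value=61); reset -> completed=1 acc=0 shift=0
byte[1]=0x9F cont=1 payload=0x1F: acc |= 31<<0 -> completed=1 acc=31 shift=7
byte[2]=0x48 cont=0 payload=0x48: varint #2 complete (value=9247); reset -> completed=2 acc=0 shift=0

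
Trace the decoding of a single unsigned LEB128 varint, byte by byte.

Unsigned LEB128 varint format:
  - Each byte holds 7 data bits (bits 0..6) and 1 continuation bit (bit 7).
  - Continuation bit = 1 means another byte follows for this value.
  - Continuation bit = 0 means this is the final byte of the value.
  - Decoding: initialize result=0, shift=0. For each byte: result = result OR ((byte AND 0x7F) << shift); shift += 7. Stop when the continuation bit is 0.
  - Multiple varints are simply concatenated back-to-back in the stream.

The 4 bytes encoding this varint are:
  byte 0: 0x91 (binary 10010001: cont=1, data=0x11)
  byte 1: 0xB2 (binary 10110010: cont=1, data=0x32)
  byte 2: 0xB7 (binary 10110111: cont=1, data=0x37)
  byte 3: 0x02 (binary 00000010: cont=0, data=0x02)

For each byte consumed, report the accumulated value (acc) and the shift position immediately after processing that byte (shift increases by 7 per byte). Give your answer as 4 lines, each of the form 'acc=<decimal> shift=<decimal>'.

byte 0=0x91: payload=0x11=17, contrib = 17<<0 = 17; acc -> 17, shift -> 7
byte 1=0xB2: payload=0x32=50, contrib = 50<<7 = 6400; acc -> 6417, shift -> 14
byte 2=0xB7: payload=0x37=55, contrib = 55<<14 = 901120; acc -> 907537, shift -> 21
byte 3=0x02: payload=0x02=2, contrib = 2<<21 = 4194304; acc -> 5101841, shift -> 28

Answer: acc=17 shift=7
acc=6417 shift=14
acc=907537 shift=21
acc=5101841 shift=28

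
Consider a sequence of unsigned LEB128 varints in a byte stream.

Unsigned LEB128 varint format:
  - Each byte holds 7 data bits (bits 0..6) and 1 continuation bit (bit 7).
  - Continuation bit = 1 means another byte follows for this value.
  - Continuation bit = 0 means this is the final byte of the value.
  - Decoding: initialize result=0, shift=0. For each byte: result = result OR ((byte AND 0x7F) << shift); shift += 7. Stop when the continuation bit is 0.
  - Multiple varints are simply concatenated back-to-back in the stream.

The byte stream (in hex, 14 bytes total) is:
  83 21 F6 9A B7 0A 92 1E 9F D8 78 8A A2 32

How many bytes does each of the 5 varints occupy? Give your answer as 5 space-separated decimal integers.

Answer: 2 4 2 3 3

Derivation:
  byte[0]=0x83 cont=1 payload=0x03=3: acc |= 3<<0 -> acc=3 shift=7
  byte[1]=0x21 cont=0 payload=0x21=33: acc |= 33<<7 -> acc=4227 shift=14 [end]
Varint 1: bytes[0:2] = 83 21 -> value 4227 (2 byte(s))
  byte[2]=0xF6 cont=1 payload=0x76=118: acc |= 118<<0 -> acc=118 shift=7
  byte[3]=0x9A cont=1 payload=0x1A=26: acc |= 26<<7 -> acc=3446 shift=14
  byte[4]=0xB7 cont=1 payload=0x37=55: acc |= 55<<14 -> acc=904566 shift=21
  byte[5]=0x0A cont=0 payload=0x0A=10: acc |= 10<<21 -> acc=21876086 shift=28 [end]
Varint 2: bytes[2:6] = F6 9A B7 0A -> value 21876086 (4 byte(s))
  byte[6]=0x92 cont=1 payload=0x12=18: acc |= 18<<0 -> acc=18 shift=7
  byte[7]=0x1E cont=0 payload=0x1E=30: acc |= 30<<7 -> acc=3858 shift=14 [end]
Varint 3: bytes[6:8] = 92 1E -> value 3858 (2 byte(s))
  byte[8]=0x9F cont=1 payload=0x1F=31: acc |= 31<<0 -> acc=31 shift=7
  byte[9]=0xD8 cont=1 payload=0x58=88: acc |= 88<<7 -> acc=11295 shift=14
  byte[10]=0x78 cont=0 payload=0x78=120: acc |= 120<<14 -> acc=1977375 shift=21 [end]
Varint 4: bytes[8:11] = 9F D8 78 -> value 1977375 (3 byte(s))
  byte[11]=0x8A cont=1 payload=0x0A=10: acc |= 10<<0 -> acc=10 shift=7
  byte[12]=0xA2 cont=1 payload=0x22=34: acc |= 34<<7 -> acc=4362 shift=14
  byte[13]=0x32 cont=0 payload=0x32=50: acc |= 50<<14 -> acc=823562 shift=21 [end]
Varint 5: bytes[11:14] = 8A A2 32 -> value 823562 (3 byte(s))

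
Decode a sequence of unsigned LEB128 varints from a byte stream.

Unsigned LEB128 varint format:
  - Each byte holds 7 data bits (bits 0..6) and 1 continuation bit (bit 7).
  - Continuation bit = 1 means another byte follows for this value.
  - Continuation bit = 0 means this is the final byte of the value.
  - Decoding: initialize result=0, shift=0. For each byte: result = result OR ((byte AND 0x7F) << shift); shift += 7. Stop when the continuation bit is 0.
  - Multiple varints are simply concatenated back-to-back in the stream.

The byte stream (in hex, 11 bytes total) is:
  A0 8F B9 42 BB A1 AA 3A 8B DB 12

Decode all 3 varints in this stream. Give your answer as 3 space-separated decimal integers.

  byte[0]=0xA0 cont=1 payload=0x20=32: acc |= 32<<0 -> acc=32 shift=7
  byte[1]=0x8F cont=1 payload=0x0F=15: acc |= 15<<7 -> acc=1952 shift=14
  byte[2]=0xB9 cont=1 payload=0x39=57: acc |= 57<<14 -> acc=935840 shift=21
  byte[3]=0x42 cont=0 payload=0x42=66: acc |= 66<<21 -> acc=139347872 shift=28 [end]
Varint 1: bytes[0:4] = A0 8F B9 42 -> value 139347872 (4 byte(s))
  byte[4]=0xBB cont=1 payload=0x3B=59: acc |= 59<<0 -> acc=59 shift=7
  byte[5]=0xA1 cont=1 payload=0x21=33: acc |= 33<<7 -> acc=4283 shift=14
  byte[6]=0xAA cont=1 payload=0x2A=42: acc |= 42<<14 -> acc=692411 shift=21
  byte[7]=0x3A cont=0 payload=0x3A=58: acc |= 58<<21 -> acc=122327227 shift=28 [end]
Varint 2: bytes[4:8] = BB A1 AA 3A -> value 122327227 (4 byte(s))
  byte[8]=0x8B cont=1 payload=0x0B=11: acc |= 11<<0 -> acc=11 shift=7
  byte[9]=0xDB cont=1 payload=0x5B=91: acc |= 91<<7 -> acc=11659 shift=14
  byte[10]=0x12 cont=0 payload=0x12=18: acc |= 18<<14 -> acc=306571 shift=21 [end]
Varint 3: bytes[8:11] = 8B DB 12 -> value 306571 (3 byte(s))

Answer: 139347872 122327227 306571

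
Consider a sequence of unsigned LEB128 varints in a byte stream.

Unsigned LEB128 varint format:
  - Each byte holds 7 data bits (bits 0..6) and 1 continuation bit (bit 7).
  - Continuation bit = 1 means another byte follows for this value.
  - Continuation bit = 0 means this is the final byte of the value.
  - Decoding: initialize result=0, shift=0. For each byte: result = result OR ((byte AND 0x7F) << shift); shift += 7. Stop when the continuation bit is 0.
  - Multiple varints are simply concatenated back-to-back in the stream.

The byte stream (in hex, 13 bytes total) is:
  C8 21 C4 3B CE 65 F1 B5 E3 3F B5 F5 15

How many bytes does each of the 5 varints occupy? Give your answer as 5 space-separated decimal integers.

Answer: 2 2 2 4 3

Derivation:
  byte[0]=0xC8 cont=1 payload=0x48=72: acc |= 72<<0 -> acc=72 shift=7
  byte[1]=0x21 cont=0 payload=0x21=33: acc |= 33<<7 -> acc=4296 shift=14 [end]
Varint 1: bytes[0:2] = C8 21 -> value 4296 (2 byte(s))
  byte[2]=0xC4 cont=1 payload=0x44=68: acc |= 68<<0 -> acc=68 shift=7
  byte[3]=0x3B cont=0 payload=0x3B=59: acc |= 59<<7 -> acc=7620 shift=14 [end]
Varint 2: bytes[2:4] = C4 3B -> value 7620 (2 byte(s))
  byte[4]=0xCE cont=1 payload=0x4E=78: acc |= 78<<0 -> acc=78 shift=7
  byte[5]=0x65 cont=0 payload=0x65=101: acc |= 101<<7 -> acc=13006 shift=14 [end]
Varint 3: bytes[4:6] = CE 65 -> value 13006 (2 byte(s))
  byte[6]=0xF1 cont=1 payload=0x71=113: acc |= 113<<0 -> acc=113 shift=7
  byte[7]=0xB5 cont=1 payload=0x35=53: acc |= 53<<7 -> acc=6897 shift=14
  byte[8]=0xE3 cont=1 payload=0x63=99: acc |= 99<<14 -> acc=1628913 shift=21
  byte[9]=0x3F cont=0 payload=0x3F=63: acc |= 63<<21 -> acc=133749489 shift=28 [end]
Varint 4: bytes[6:10] = F1 B5 E3 3F -> value 133749489 (4 byte(s))
  byte[10]=0xB5 cont=1 payload=0x35=53: acc |= 53<<0 -> acc=53 shift=7
  byte[11]=0xF5 cont=1 payload=0x75=117: acc |= 117<<7 -> acc=15029 shift=14
  byte[12]=0x15 cont=0 payload=0x15=21: acc |= 21<<14 -> acc=359093 shift=21 [end]
Varint 5: bytes[10:13] = B5 F5 15 -> value 359093 (3 byte(s))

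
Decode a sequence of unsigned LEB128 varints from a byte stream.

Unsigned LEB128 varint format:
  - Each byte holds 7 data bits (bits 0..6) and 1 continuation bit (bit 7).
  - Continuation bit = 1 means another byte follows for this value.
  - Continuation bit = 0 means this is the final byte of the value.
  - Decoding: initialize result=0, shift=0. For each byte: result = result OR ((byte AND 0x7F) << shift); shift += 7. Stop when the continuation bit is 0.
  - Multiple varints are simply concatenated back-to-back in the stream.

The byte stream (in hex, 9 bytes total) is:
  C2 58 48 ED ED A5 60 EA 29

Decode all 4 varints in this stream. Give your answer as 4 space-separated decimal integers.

  byte[0]=0xC2 cont=1 payload=0x42=66: acc |= 66<<0 -> acc=66 shift=7
  byte[1]=0x58 cont=0 payload=0x58=88: acc |= 88<<7 -> acc=11330 shift=14 [end]
Varint 1: bytes[0:2] = C2 58 -> value 11330 (2 byte(s))
  byte[2]=0x48 cont=0 payload=0x48=72: acc |= 72<<0 -> acc=72 shift=7 [end]
Varint 2: bytes[2:3] = 48 -> value 72 (1 byte(s))
  byte[3]=0xED cont=1 payload=0x6D=109: acc |= 109<<0 -> acc=109 shift=7
  byte[4]=0xED cont=1 payload=0x6D=109: acc |= 109<<7 -> acc=14061 shift=14
  byte[5]=0xA5 cont=1 payload=0x25=37: acc |= 37<<14 -> acc=620269 shift=21
  byte[6]=0x60 cont=0 payload=0x60=96: acc |= 96<<21 -> acc=201946861 shift=28 [end]
Varint 3: bytes[3:7] = ED ED A5 60 -> value 201946861 (4 byte(s))
  byte[7]=0xEA cont=1 payload=0x6A=106: acc |= 106<<0 -> acc=106 shift=7
  byte[8]=0x29 cont=0 payload=0x29=41: acc |= 41<<7 -> acc=5354 shift=14 [end]
Varint 4: bytes[7:9] = EA 29 -> value 5354 (2 byte(s))

Answer: 11330 72 201946861 5354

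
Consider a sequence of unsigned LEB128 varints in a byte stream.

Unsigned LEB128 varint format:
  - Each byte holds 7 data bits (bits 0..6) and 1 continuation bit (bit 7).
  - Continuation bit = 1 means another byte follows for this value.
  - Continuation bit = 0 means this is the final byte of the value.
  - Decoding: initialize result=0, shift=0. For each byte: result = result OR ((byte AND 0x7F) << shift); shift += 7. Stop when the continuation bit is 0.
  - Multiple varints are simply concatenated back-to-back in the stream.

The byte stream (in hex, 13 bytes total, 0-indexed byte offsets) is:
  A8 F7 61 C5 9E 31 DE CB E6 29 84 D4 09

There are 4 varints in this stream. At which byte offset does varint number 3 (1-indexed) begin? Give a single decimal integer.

  byte[0]=0xA8 cont=1 payload=0x28=40: acc |= 40<<0 -> acc=40 shift=7
  byte[1]=0xF7 cont=1 payload=0x77=119: acc |= 119<<7 -> acc=15272 shift=14
  byte[2]=0x61 cont=0 payload=0x61=97: acc |= 97<<14 -> acc=1604520 shift=21 [end]
Varint 1: bytes[0:3] = A8 F7 61 -> value 1604520 (3 byte(s))
  byte[3]=0xC5 cont=1 payload=0x45=69: acc |= 69<<0 -> acc=69 shift=7
  byte[4]=0x9E cont=1 payload=0x1E=30: acc |= 30<<7 -> acc=3909 shift=14
  byte[5]=0x31 cont=0 payload=0x31=49: acc |= 49<<14 -> acc=806725 shift=21 [end]
Varint 2: bytes[3:6] = C5 9E 31 -> value 806725 (3 byte(s))
  byte[6]=0xDE cont=1 payload=0x5E=94: acc |= 94<<0 -> acc=94 shift=7
  byte[7]=0xCB cont=1 payload=0x4B=75: acc |= 75<<7 -> acc=9694 shift=14
  byte[8]=0xE6 cont=1 payload=0x66=102: acc |= 102<<14 -> acc=1680862 shift=21
  byte[9]=0x29 cont=0 payload=0x29=41: acc |= 41<<21 -> acc=87664094 shift=28 [end]
Varint 3: bytes[6:10] = DE CB E6 29 -> value 87664094 (4 byte(s))
  byte[10]=0x84 cont=1 payload=0x04=4: acc |= 4<<0 -> acc=4 shift=7
  byte[11]=0xD4 cont=1 payload=0x54=84: acc |= 84<<7 -> acc=10756 shift=14
  byte[12]=0x09 cont=0 payload=0x09=9: acc |= 9<<14 -> acc=158212 shift=21 [end]
Varint 4: bytes[10:13] = 84 D4 09 -> value 158212 (3 byte(s))

Answer: 6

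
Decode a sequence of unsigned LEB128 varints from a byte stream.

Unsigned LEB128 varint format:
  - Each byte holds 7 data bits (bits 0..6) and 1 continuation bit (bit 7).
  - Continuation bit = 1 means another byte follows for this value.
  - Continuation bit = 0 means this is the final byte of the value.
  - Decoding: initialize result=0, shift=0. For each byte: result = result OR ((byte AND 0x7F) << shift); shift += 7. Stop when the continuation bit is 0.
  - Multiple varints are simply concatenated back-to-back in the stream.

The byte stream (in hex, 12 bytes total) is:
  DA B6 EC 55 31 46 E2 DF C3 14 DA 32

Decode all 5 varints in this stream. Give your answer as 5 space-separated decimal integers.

Answer: 180034394 49 70 43053026 6490

Derivation:
  byte[0]=0xDA cont=1 payload=0x5A=90: acc |= 90<<0 -> acc=90 shift=7
  byte[1]=0xB6 cont=1 payload=0x36=54: acc |= 54<<7 -> acc=7002 shift=14
  byte[2]=0xEC cont=1 payload=0x6C=108: acc |= 108<<14 -> acc=1776474 shift=21
  byte[3]=0x55 cont=0 payload=0x55=85: acc |= 85<<21 -> acc=180034394 shift=28 [end]
Varint 1: bytes[0:4] = DA B6 EC 55 -> value 180034394 (4 byte(s))
  byte[4]=0x31 cont=0 payload=0x31=49: acc |= 49<<0 -> acc=49 shift=7 [end]
Varint 2: bytes[4:5] = 31 -> value 49 (1 byte(s))
  byte[5]=0x46 cont=0 payload=0x46=70: acc |= 70<<0 -> acc=70 shift=7 [end]
Varint 3: bytes[5:6] = 46 -> value 70 (1 byte(s))
  byte[6]=0xE2 cont=1 payload=0x62=98: acc |= 98<<0 -> acc=98 shift=7
  byte[7]=0xDF cont=1 payload=0x5F=95: acc |= 95<<7 -> acc=12258 shift=14
  byte[8]=0xC3 cont=1 payload=0x43=67: acc |= 67<<14 -> acc=1109986 shift=21
  byte[9]=0x14 cont=0 payload=0x14=20: acc |= 20<<21 -> acc=43053026 shift=28 [end]
Varint 4: bytes[6:10] = E2 DF C3 14 -> value 43053026 (4 byte(s))
  byte[10]=0xDA cont=1 payload=0x5A=90: acc |= 90<<0 -> acc=90 shift=7
  byte[11]=0x32 cont=0 payload=0x32=50: acc |= 50<<7 -> acc=6490 shift=14 [end]
Varint 5: bytes[10:12] = DA 32 -> value 6490 (2 byte(s))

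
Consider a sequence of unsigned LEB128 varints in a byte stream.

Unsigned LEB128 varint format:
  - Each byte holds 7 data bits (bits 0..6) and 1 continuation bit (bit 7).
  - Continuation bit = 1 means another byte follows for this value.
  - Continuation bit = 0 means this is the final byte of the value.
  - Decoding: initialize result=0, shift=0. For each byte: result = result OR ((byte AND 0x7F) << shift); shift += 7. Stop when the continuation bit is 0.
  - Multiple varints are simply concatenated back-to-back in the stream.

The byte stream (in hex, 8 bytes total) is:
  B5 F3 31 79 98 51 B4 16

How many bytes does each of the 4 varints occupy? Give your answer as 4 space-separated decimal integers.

Answer: 3 1 2 2

Derivation:
  byte[0]=0xB5 cont=1 payload=0x35=53: acc |= 53<<0 -> acc=53 shift=7
  byte[1]=0xF3 cont=1 payload=0x73=115: acc |= 115<<7 -> acc=14773 shift=14
  byte[2]=0x31 cont=0 payload=0x31=49: acc |= 49<<14 -> acc=817589 shift=21 [end]
Varint 1: bytes[0:3] = B5 F3 31 -> value 817589 (3 byte(s))
  byte[3]=0x79 cont=0 payload=0x79=121: acc |= 121<<0 -> acc=121 shift=7 [end]
Varint 2: bytes[3:4] = 79 -> value 121 (1 byte(s))
  byte[4]=0x98 cont=1 payload=0x18=24: acc |= 24<<0 -> acc=24 shift=7
  byte[5]=0x51 cont=0 payload=0x51=81: acc |= 81<<7 -> acc=10392 shift=14 [end]
Varint 3: bytes[4:6] = 98 51 -> value 10392 (2 byte(s))
  byte[6]=0xB4 cont=1 payload=0x34=52: acc |= 52<<0 -> acc=52 shift=7
  byte[7]=0x16 cont=0 payload=0x16=22: acc |= 22<<7 -> acc=2868 shift=14 [end]
Varint 4: bytes[6:8] = B4 16 -> value 2868 (2 byte(s))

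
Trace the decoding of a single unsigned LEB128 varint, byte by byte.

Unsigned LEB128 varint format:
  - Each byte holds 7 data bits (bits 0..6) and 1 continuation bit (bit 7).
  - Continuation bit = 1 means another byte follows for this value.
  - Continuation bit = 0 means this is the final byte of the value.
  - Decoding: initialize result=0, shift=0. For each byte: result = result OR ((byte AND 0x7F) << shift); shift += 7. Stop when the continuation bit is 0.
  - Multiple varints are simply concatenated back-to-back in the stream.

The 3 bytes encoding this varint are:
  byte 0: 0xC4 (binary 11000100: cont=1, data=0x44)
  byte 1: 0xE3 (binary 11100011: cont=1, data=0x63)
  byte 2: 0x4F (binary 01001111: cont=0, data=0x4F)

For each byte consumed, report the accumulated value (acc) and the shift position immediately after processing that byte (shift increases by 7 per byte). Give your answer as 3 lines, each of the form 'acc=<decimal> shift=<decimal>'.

Answer: acc=68 shift=7
acc=12740 shift=14
acc=1307076 shift=21

Derivation:
byte 0=0xC4: payload=0x44=68, contrib = 68<<0 = 68; acc -> 68, shift -> 7
byte 1=0xE3: payload=0x63=99, contrib = 99<<7 = 12672; acc -> 12740, shift -> 14
byte 2=0x4F: payload=0x4F=79, contrib = 79<<14 = 1294336; acc -> 1307076, shift -> 21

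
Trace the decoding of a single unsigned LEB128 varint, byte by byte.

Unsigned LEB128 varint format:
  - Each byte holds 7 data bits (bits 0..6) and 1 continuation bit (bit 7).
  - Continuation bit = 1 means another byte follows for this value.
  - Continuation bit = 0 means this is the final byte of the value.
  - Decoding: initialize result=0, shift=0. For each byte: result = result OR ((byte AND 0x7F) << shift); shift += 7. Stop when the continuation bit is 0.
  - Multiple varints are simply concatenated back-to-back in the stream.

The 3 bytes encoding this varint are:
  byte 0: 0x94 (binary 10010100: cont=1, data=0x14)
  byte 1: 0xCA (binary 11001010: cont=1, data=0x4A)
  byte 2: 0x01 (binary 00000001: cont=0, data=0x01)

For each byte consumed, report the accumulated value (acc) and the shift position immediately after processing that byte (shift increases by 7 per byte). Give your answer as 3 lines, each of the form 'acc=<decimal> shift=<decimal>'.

Answer: acc=20 shift=7
acc=9492 shift=14
acc=25876 shift=21

Derivation:
byte 0=0x94: payload=0x14=20, contrib = 20<<0 = 20; acc -> 20, shift -> 7
byte 1=0xCA: payload=0x4A=74, contrib = 74<<7 = 9472; acc -> 9492, shift -> 14
byte 2=0x01: payload=0x01=1, contrib = 1<<14 = 16384; acc -> 25876, shift -> 21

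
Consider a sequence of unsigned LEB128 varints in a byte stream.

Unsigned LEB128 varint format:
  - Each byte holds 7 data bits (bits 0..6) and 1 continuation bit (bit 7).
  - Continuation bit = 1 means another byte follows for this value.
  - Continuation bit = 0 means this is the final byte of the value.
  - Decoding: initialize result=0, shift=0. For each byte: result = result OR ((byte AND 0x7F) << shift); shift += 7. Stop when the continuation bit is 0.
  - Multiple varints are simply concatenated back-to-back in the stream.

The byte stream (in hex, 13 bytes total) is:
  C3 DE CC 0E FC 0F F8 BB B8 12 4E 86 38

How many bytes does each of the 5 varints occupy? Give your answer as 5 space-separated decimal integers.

Answer: 4 2 4 1 2

Derivation:
  byte[0]=0xC3 cont=1 payload=0x43=67: acc |= 67<<0 -> acc=67 shift=7
  byte[1]=0xDE cont=1 payload=0x5E=94: acc |= 94<<7 -> acc=12099 shift=14
  byte[2]=0xCC cont=1 payload=0x4C=76: acc |= 76<<14 -> acc=1257283 shift=21
  byte[3]=0x0E cont=0 payload=0x0E=14: acc |= 14<<21 -> acc=30617411 shift=28 [end]
Varint 1: bytes[0:4] = C3 DE CC 0E -> value 30617411 (4 byte(s))
  byte[4]=0xFC cont=1 payload=0x7C=124: acc |= 124<<0 -> acc=124 shift=7
  byte[5]=0x0F cont=0 payload=0x0F=15: acc |= 15<<7 -> acc=2044 shift=14 [end]
Varint 2: bytes[4:6] = FC 0F -> value 2044 (2 byte(s))
  byte[6]=0xF8 cont=1 payload=0x78=120: acc |= 120<<0 -> acc=120 shift=7
  byte[7]=0xBB cont=1 payload=0x3B=59: acc |= 59<<7 -> acc=7672 shift=14
  byte[8]=0xB8 cont=1 payload=0x38=56: acc |= 56<<14 -> acc=925176 shift=21
  byte[9]=0x12 cont=0 payload=0x12=18: acc |= 18<<21 -> acc=38673912 shift=28 [end]
Varint 3: bytes[6:10] = F8 BB B8 12 -> value 38673912 (4 byte(s))
  byte[10]=0x4E cont=0 payload=0x4E=78: acc |= 78<<0 -> acc=78 shift=7 [end]
Varint 4: bytes[10:11] = 4E -> value 78 (1 byte(s))
  byte[11]=0x86 cont=1 payload=0x06=6: acc |= 6<<0 -> acc=6 shift=7
  byte[12]=0x38 cont=0 payload=0x38=56: acc |= 56<<7 -> acc=7174 shift=14 [end]
Varint 5: bytes[11:13] = 86 38 -> value 7174 (2 byte(s))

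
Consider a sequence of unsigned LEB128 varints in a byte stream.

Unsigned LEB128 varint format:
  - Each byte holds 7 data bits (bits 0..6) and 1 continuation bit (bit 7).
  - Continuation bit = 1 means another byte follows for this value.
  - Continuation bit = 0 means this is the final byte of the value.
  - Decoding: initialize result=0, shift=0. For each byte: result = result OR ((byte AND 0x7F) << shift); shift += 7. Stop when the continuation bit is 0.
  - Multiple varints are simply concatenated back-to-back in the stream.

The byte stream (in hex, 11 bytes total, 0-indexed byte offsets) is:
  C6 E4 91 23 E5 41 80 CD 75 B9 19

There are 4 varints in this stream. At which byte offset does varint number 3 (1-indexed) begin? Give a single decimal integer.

  byte[0]=0xC6 cont=1 payload=0x46=70: acc |= 70<<0 -> acc=70 shift=7
  byte[1]=0xE4 cont=1 payload=0x64=100: acc |= 100<<7 -> acc=12870 shift=14
  byte[2]=0x91 cont=1 payload=0x11=17: acc |= 17<<14 -> acc=291398 shift=21
  byte[3]=0x23 cont=0 payload=0x23=35: acc |= 35<<21 -> acc=73691718 shift=28 [end]
Varint 1: bytes[0:4] = C6 E4 91 23 -> value 73691718 (4 byte(s))
  byte[4]=0xE5 cont=1 payload=0x65=101: acc |= 101<<0 -> acc=101 shift=7
  byte[5]=0x41 cont=0 payload=0x41=65: acc |= 65<<7 -> acc=8421 shift=14 [end]
Varint 2: bytes[4:6] = E5 41 -> value 8421 (2 byte(s))
  byte[6]=0x80 cont=1 payload=0x00=0: acc |= 0<<0 -> acc=0 shift=7
  byte[7]=0xCD cont=1 payload=0x4D=77: acc |= 77<<7 -> acc=9856 shift=14
  byte[8]=0x75 cont=0 payload=0x75=117: acc |= 117<<14 -> acc=1926784 shift=21 [end]
Varint 3: bytes[6:9] = 80 CD 75 -> value 1926784 (3 byte(s))
  byte[9]=0xB9 cont=1 payload=0x39=57: acc |= 57<<0 -> acc=57 shift=7
  byte[10]=0x19 cont=0 payload=0x19=25: acc |= 25<<7 -> acc=3257 shift=14 [end]
Varint 4: bytes[9:11] = B9 19 -> value 3257 (2 byte(s))

Answer: 6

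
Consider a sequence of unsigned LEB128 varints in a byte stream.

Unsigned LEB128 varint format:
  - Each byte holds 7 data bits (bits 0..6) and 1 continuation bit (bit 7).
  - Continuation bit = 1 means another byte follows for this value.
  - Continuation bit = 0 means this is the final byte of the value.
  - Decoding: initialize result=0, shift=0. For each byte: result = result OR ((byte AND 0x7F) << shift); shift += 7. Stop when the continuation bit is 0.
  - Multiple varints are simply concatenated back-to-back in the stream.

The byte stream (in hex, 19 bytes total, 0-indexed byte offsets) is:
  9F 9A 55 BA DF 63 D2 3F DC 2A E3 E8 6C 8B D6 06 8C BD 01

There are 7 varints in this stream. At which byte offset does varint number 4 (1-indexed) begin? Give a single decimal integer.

  byte[0]=0x9F cont=1 payload=0x1F=31: acc |= 31<<0 -> acc=31 shift=7
  byte[1]=0x9A cont=1 payload=0x1A=26: acc |= 26<<7 -> acc=3359 shift=14
  byte[2]=0x55 cont=0 payload=0x55=85: acc |= 85<<14 -> acc=1395999 shift=21 [end]
Varint 1: bytes[0:3] = 9F 9A 55 -> value 1395999 (3 byte(s))
  byte[3]=0xBA cont=1 payload=0x3A=58: acc |= 58<<0 -> acc=58 shift=7
  byte[4]=0xDF cont=1 payload=0x5F=95: acc |= 95<<7 -> acc=12218 shift=14
  byte[5]=0x63 cont=0 payload=0x63=99: acc |= 99<<14 -> acc=1634234 shift=21 [end]
Varint 2: bytes[3:6] = BA DF 63 -> value 1634234 (3 byte(s))
  byte[6]=0xD2 cont=1 payload=0x52=82: acc |= 82<<0 -> acc=82 shift=7
  byte[7]=0x3F cont=0 payload=0x3F=63: acc |= 63<<7 -> acc=8146 shift=14 [end]
Varint 3: bytes[6:8] = D2 3F -> value 8146 (2 byte(s))
  byte[8]=0xDC cont=1 payload=0x5C=92: acc |= 92<<0 -> acc=92 shift=7
  byte[9]=0x2A cont=0 payload=0x2A=42: acc |= 42<<7 -> acc=5468 shift=14 [end]
Varint 4: bytes[8:10] = DC 2A -> value 5468 (2 byte(s))
  byte[10]=0xE3 cont=1 payload=0x63=99: acc |= 99<<0 -> acc=99 shift=7
  byte[11]=0xE8 cont=1 payload=0x68=104: acc |= 104<<7 -> acc=13411 shift=14
  byte[12]=0x6C cont=0 payload=0x6C=108: acc |= 108<<14 -> acc=1782883 shift=21 [end]
Varint 5: bytes[10:13] = E3 E8 6C -> value 1782883 (3 byte(s))
  byte[13]=0x8B cont=1 payload=0x0B=11: acc |= 11<<0 -> acc=11 shift=7
  byte[14]=0xD6 cont=1 payload=0x56=86: acc |= 86<<7 -> acc=11019 shift=14
  byte[15]=0x06 cont=0 payload=0x06=6: acc |= 6<<14 -> acc=109323 shift=21 [end]
Varint 6: bytes[13:16] = 8B D6 06 -> value 109323 (3 byte(s))
  byte[16]=0x8C cont=1 payload=0x0C=12: acc |= 12<<0 -> acc=12 shift=7
  byte[17]=0xBD cont=1 payload=0x3D=61: acc |= 61<<7 -> acc=7820 shift=14
  byte[18]=0x01 cont=0 payload=0x01=1: acc |= 1<<14 -> acc=24204 shift=21 [end]
Varint 7: bytes[16:19] = 8C BD 01 -> value 24204 (3 byte(s))

Answer: 8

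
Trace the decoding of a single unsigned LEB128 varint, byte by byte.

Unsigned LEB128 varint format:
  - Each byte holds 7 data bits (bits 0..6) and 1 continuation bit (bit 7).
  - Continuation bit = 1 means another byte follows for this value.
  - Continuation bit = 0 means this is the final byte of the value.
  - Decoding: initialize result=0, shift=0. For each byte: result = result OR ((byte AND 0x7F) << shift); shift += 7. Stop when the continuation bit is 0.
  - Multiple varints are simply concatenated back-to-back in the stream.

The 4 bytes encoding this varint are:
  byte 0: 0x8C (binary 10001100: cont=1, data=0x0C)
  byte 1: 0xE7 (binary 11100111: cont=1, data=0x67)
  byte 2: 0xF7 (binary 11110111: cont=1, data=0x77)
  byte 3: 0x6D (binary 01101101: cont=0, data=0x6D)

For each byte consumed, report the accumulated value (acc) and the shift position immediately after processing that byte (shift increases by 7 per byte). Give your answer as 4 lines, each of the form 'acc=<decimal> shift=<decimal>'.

byte 0=0x8C: payload=0x0C=12, contrib = 12<<0 = 12; acc -> 12, shift -> 7
byte 1=0xE7: payload=0x67=103, contrib = 103<<7 = 13184; acc -> 13196, shift -> 14
byte 2=0xF7: payload=0x77=119, contrib = 119<<14 = 1949696; acc -> 1962892, shift -> 21
byte 3=0x6D: payload=0x6D=109, contrib = 109<<21 = 228589568; acc -> 230552460, shift -> 28

Answer: acc=12 shift=7
acc=13196 shift=14
acc=1962892 shift=21
acc=230552460 shift=28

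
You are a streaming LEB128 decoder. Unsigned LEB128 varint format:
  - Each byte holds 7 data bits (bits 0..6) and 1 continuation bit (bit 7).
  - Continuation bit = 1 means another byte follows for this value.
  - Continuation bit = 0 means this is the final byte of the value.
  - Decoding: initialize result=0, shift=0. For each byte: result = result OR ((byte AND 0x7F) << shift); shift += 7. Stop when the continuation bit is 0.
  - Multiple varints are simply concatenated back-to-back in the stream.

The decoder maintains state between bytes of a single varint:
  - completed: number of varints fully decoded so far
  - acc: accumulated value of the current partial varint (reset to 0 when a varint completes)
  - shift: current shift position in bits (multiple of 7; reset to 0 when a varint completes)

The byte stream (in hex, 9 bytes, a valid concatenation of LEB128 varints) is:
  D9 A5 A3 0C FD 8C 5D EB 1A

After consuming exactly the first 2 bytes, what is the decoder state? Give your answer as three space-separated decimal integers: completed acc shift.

byte[0]=0xD9 cont=1 payload=0x59: acc |= 89<<0 -> completed=0 acc=89 shift=7
byte[1]=0xA5 cont=1 payload=0x25: acc |= 37<<7 -> completed=0 acc=4825 shift=14

Answer: 0 4825 14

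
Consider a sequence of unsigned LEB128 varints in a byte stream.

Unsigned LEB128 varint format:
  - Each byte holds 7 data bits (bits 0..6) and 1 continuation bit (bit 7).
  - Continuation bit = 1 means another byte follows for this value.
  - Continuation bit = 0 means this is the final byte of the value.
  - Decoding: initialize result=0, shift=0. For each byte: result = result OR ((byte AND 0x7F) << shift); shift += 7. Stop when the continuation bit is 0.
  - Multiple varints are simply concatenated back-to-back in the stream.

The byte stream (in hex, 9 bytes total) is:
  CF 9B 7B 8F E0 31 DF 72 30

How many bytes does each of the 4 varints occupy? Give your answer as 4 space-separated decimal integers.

  byte[0]=0xCF cont=1 payload=0x4F=79: acc |= 79<<0 -> acc=79 shift=7
  byte[1]=0x9B cont=1 payload=0x1B=27: acc |= 27<<7 -> acc=3535 shift=14
  byte[2]=0x7B cont=0 payload=0x7B=123: acc |= 123<<14 -> acc=2018767 shift=21 [end]
Varint 1: bytes[0:3] = CF 9B 7B -> value 2018767 (3 byte(s))
  byte[3]=0x8F cont=1 payload=0x0F=15: acc |= 15<<0 -> acc=15 shift=7
  byte[4]=0xE0 cont=1 payload=0x60=96: acc |= 96<<7 -> acc=12303 shift=14
  byte[5]=0x31 cont=0 payload=0x31=49: acc |= 49<<14 -> acc=815119 shift=21 [end]
Varint 2: bytes[3:6] = 8F E0 31 -> value 815119 (3 byte(s))
  byte[6]=0xDF cont=1 payload=0x5F=95: acc |= 95<<0 -> acc=95 shift=7
  byte[7]=0x72 cont=0 payload=0x72=114: acc |= 114<<7 -> acc=14687 shift=14 [end]
Varint 3: bytes[6:8] = DF 72 -> value 14687 (2 byte(s))
  byte[8]=0x30 cont=0 payload=0x30=48: acc |= 48<<0 -> acc=48 shift=7 [end]
Varint 4: bytes[8:9] = 30 -> value 48 (1 byte(s))

Answer: 3 3 2 1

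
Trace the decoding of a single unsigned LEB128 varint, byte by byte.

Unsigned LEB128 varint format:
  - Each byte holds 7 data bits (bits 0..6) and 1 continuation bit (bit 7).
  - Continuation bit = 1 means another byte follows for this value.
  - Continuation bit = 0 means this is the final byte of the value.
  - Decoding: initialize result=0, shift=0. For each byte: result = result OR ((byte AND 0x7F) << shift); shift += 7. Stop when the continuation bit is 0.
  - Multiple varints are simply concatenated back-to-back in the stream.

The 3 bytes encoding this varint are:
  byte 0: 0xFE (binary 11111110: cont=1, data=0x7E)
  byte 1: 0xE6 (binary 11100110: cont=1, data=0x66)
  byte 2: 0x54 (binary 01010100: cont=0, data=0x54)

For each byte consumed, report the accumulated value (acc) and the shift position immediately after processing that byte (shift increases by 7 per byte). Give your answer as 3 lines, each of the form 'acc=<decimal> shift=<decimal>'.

Answer: acc=126 shift=7
acc=13182 shift=14
acc=1389438 shift=21

Derivation:
byte 0=0xFE: payload=0x7E=126, contrib = 126<<0 = 126; acc -> 126, shift -> 7
byte 1=0xE6: payload=0x66=102, contrib = 102<<7 = 13056; acc -> 13182, shift -> 14
byte 2=0x54: payload=0x54=84, contrib = 84<<14 = 1376256; acc -> 1389438, shift -> 21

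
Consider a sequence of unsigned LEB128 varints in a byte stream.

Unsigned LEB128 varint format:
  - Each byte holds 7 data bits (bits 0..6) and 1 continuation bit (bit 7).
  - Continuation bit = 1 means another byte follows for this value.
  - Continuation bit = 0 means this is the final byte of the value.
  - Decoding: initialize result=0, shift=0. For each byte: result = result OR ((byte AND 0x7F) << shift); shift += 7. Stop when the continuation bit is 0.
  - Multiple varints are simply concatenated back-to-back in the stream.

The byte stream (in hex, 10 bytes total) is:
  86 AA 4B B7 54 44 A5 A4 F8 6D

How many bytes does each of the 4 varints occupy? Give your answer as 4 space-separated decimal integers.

  byte[0]=0x86 cont=1 payload=0x06=6: acc |= 6<<0 -> acc=6 shift=7
  byte[1]=0xAA cont=1 payload=0x2A=42: acc |= 42<<7 -> acc=5382 shift=14
  byte[2]=0x4B cont=0 payload=0x4B=75: acc |= 75<<14 -> acc=1234182 shift=21 [end]
Varint 1: bytes[0:3] = 86 AA 4B -> value 1234182 (3 byte(s))
  byte[3]=0xB7 cont=1 payload=0x37=55: acc |= 55<<0 -> acc=55 shift=7
  byte[4]=0x54 cont=0 payload=0x54=84: acc |= 84<<7 -> acc=10807 shift=14 [end]
Varint 2: bytes[3:5] = B7 54 -> value 10807 (2 byte(s))
  byte[5]=0x44 cont=0 payload=0x44=68: acc |= 68<<0 -> acc=68 shift=7 [end]
Varint 3: bytes[5:6] = 44 -> value 68 (1 byte(s))
  byte[6]=0xA5 cont=1 payload=0x25=37: acc |= 37<<0 -> acc=37 shift=7
  byte[7]=0xA4 cont=1 payload=0x24=36: acc |= 36<<7 -> acc=4645 shift=14
  byte[8]=0xF8 cont=1 payload=0x78=120: acc |= 120<<14 -> acc=1970725 shift=21
  byte[9]=0x6D cont=0 payload=0x6D=109: acc |= 109<<21 -> acc=230560293 shift=28 [end]
Varint 4: bytes[6:10] = A5 A4 F8 6D -> value 230560293 (4 byte(s))

Answer: 3 2 1 4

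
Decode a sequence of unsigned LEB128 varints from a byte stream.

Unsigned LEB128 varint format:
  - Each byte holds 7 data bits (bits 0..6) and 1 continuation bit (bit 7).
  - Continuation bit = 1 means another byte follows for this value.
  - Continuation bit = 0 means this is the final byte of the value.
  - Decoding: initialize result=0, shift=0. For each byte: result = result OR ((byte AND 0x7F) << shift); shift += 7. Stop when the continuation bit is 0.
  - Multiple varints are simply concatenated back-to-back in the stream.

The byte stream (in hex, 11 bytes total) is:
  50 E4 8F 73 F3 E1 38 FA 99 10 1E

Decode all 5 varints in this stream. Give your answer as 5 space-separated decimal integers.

Answer: 80 1886180 930035 265466 30

Derivation:
  byte[0]=0x50 cont=0 payload=0x50=80: acc |= 80<<0 -> acc=80 shift=7 [end]
Varint 1: bytes[0:1] = 50 -> value 80 (1 byte(s))
  byte[1]=0xE4 cont=1 payload=0x64=100: acc |= 100<<0 -> acc=100 shift=7
  byte[2]=0x8F cont=1 payload=0x0F=15: acc |= 15<<7 -> acc=2020 shift=14
  byte[3]=0x73 cont=0 payload=0x73=115: acc |= 115<<14 -> acc=1886180 shift=21 [end]
Varint 2: bytes[1:4] = E4 8F 73 -> value 1886180 (3 byte(s))
  byte[4]=0xF3 cont=1 payload=0x73=115: acc |= 115<<0 -> acc=115 shift=7
  byte[5]=0xE1 cont=1 payload=0x61=97: acc |= 97<<7 -> acc=12531 shift=14
  byte[6]=0x38 cont=0 payload=0x38=56: acc |= 56<<14 -> acc=930035 shift=21 [end]
Varint 3: bytes[4:7] = F3 E1 38 -> value 930035 (3 byte(s))
  byte[7]=0xFA cont=1 payload=0x7A=122: acc |= 122<<0 -> acc=122 shift=7
  byte[8]=0x99 cont=1 payload=0x19=25: acc |= 25<<7 -> acc=3322 shift=14
  byte[9]=0x10 cont=0 payload=0x10=16: acc |= 16<<14 -> acc=265466 shift=21 [end]
Varint 4: bytes[7:10] = FA 99 10 -> value 265466 (3 byte(s))
  byte[10]=0x1E cont=0 payload=0x1E=30: acc |= 30<<0 -> acc=30 shift=7 [end]
Varint 5: bytes[10:11] = 1E -> value 30 (1 byte(s))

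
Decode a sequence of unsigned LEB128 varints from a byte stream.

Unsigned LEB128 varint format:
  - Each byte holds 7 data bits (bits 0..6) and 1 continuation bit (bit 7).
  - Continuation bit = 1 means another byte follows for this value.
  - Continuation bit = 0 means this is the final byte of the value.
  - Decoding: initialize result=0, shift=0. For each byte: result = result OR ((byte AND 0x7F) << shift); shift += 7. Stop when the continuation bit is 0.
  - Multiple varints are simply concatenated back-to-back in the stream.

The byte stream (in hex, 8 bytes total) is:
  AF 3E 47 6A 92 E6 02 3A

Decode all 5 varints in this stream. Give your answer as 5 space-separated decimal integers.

Answer: 7983 71 106 45842 58

Derivation:
  byte[0]=0xAF cont=1 payload=0x2F=47: acc |= 47<<0 -> acc=47 shift=7
  byte[1]=0x3E cont=0 payload=0x3E=62: acc |= 62<<7 -> acc=7983 shift=14 [end]
Varint 1: bytes[0:2] = AF 3E -> value 7983 (2 byte(s))
  byte[2]=0x47 cont=0 payload=0x47=71: acc |= 71<<0 -> acc=71 shift=7 [end]
Varint 2: bytes[2:3] = 47 -> value 71 (1 byte(s))
  byte[3]=0x6A cont=0 payload=0x6A=106: acc |= 106<<0 -> acc=106 shift=7 [end]
Varint 3: bytes[3:4] = 6A -> value 106 (1 byte(s))
  byte[4]=0x92 cont=1 payload=0x12=18: acc |= 18<<0 -> acc=18 shift=7
  byte[5]=0xE6 cont=1 payload=0x66=102: acc |= 102<<7 -> acc=13074 shift=14
  byte[6]=0x02 cont=0 payload=0x02=2: acc |= 2<<14 -> acc=45842 shift=21 [end]
Varint 4: bytes[4:7] = 92 E6 02 -> value 45842 (3 byte(s))
  byte[7]=0x3A cont=0 payload=0x3A=58: acc |= 58<<0 -> acc=58 shift=7 [end]
Varint 5: bytes[7:8] = 3A -> value 58 (1 byte(s))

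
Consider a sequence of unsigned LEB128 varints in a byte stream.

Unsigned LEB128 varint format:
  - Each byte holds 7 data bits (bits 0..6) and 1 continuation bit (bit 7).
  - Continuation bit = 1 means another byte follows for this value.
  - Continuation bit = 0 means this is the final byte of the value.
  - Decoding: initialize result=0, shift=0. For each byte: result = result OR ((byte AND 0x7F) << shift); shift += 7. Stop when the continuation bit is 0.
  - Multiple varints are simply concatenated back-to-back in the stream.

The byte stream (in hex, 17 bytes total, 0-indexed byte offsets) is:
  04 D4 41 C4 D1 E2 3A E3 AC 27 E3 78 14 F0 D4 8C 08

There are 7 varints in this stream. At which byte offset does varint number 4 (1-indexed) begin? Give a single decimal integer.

Answer: 7

Derivation:
  byte[0]=0x04 cont=0 payload=0x04=4: acc |= 4<<0 -> acc=4 shift=7 [end]
Varint 1: bytes[0:1] = 04 -> value 4 (1 byte(s))
  byte[1]=0xD4 cont=1 payload=0x54=84: acc |= 84<<0 -> acc=84 shift=7
  byte[2]=0x41 cont=0 payload=0x41=65: acc |= 65<<7 -> acc=8404 shift=14 [end]
Varint 2: bytes[1:3] = D4 41 -> value 8404 (2 byte(s))
  byte[3]=0xC4 cont=1 payload=0x44=68: acc |= 68<<0 -> acc=68 shift=7
  byte[4]=0xD1 cont=1 payload=0x51=81: acc |= 81<<7 -> acc=10436 shift=14
  byte[5]=0xE2 cont=1 payload=0x62=98: acc |= 98<<14 -> acc=1616068 shift=21
  byte[6]=0x3A cont=0 payload=0x3A=58: acc |= 58<<21 -> acc=123250884 shift=28 [end]
Varint 3: bytes[3:7] = C4 D1 E2 3A -> value 123250884 (4 byte(s))
  byte[7]=0xE3 cont=1 payload=0x63=99: acc |= 99<<0 -> acc=99 shift=7
  byte[8]=0xAC cont=1 payload=0x2C=44: acc |= 44<<7 -> acc=5731 shift=14
  byte[9]=0x27 cont=0 payload=0x27=39: acc |= 39<<14 -> acc=644707 shift=21 [end]
Varint 4: bytes[7:10] = E3 AC 27 -> value 644707 (3 byte(s))
  byte[10]=0xE3 cont=1 payload=0x63=99: acc |= 99<<0 -> acc=99 shift=7
  byte[11]=0x78 cont=0 payload=0x78=120: acc |= 120<<7 -> acc=15459 shift=14 [end]
Varint 5: bytes[10:12] = E3 78 -> value 15459 (2 byte(s))
  byte[12]=0x14 cont=0 payload=0x14=20: acc |= 20<<0 -> acc=20 shift=7 [end]
Varint 6: bytes[12:13] = 14 -> value 20 (1 byte(s))
  byte[13]=0xF0 cont=1 payload=0x70=112: acc |= 112<<0 -> acc=112 shift=7
  byte[14]=0xD4 cont=1 payload=0x54=84: acc |= 84<<7 -> acc=10864 shift=14
  byte[15]=0x8C cont=1 payload=0x0C=12: acc |= 12<<14 -> acc=207472 shift=21
  byte[16]=0x08 cont=0 payload=0x08=8: acc |= 8<<21 -> acc=16984688 shift=28 [end]
Varint 7: bytes[13:17] = F0 D4 8C 08 -> value 16984688 (4 byte(s))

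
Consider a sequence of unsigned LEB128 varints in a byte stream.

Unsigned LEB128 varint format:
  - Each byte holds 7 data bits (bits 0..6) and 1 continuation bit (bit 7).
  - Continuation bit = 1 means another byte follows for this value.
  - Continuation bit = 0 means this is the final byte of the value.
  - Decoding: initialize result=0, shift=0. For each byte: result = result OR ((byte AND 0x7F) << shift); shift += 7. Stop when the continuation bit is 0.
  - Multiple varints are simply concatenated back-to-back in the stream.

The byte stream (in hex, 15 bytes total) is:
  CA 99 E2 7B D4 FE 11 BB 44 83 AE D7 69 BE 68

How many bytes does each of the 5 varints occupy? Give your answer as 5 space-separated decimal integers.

Answer: 4 3 2 4 2

Derivation:
  byte[0]=0xCA cont=1 payload=0x4A=74: acc |= 74<<0 -> acc=74 shift=7
  byte[1]=0x99 cont=1 payload=0x19=25: acc |= 25<<7 -> acc=3274 shift=14
  byte[2]=0xE2 cont=1 payload=0x62=98: acc |= 98<<14 -> acc=1608906 shift=21
  byte[3]=0x7B cont=0 payload=0x7B=123: acc |= 123<<21 -> acc=259558602 shift=28 [end]
Varint 1: bytes[0:4] = CA 99 E2 7B -> value 259558602 (4 byte(s))
  byte[4]=0xD4 cont=1 payload=0x54=84: acc |= 84<<0 -> acc=84 shift=7
  byte[5]=0xFE cont=1 payload=0x7E=126: acc |= 126<<7 -> acc=16212 shift=14
  byte[6]=0x11 cont=0 payload=0x11=17: acc |= 17<<14 -> acc=294740 shift=21 [end]
Varint 2: bytes[4:7] = D4 FE 11 -> value 294740 (3 byte(s))
  byte[7]=0xBB cont=1 payload=0x3B=59: acc |= 59<<0 -> acc=59 shift=7
  byte[8]=0x44 cont=0 payload=0x44=68: acc |= 68<<7 -> acc=8763 shift=14 [end]
Varint 3: bytes[7:9] = BB 44 -> value 8763 (2 byte(s))
  byte[9]=0x83 cont=1 payload=0x03=3: acc |= 3<<0 -> acc=3 shift=7
  byte[10]=0xAE cont=1 payload=0x2E=46: acc |= 46<<7 -> acc=5891 shift=14
  byte[11]=0xD7 cont=1 payload=0x57=87: acc |= 87<<14 -> acc=1431299 shift=21
  byte[12]=0x69 cont=0 payload=0x69=105: acc |= 105<<21 -> acc=221632259 shift=28 [end]
Varint 4: bytes[9:13] = 83 AE D7 69 -> value 221632259 (4 byte(s))
  byte[13]=0xBE cont=1 payload=0x3E=62: acc |= 62<<0 -> acc=62 shift=7
  byte[14]=0x68 cont=0 payload=0x68=104: acc |= 104<<7 -> acc=13374 shift=14 [end]
Varint 5: bytes[13:15] = BE 68 -> value 13374 (2 byte(s))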